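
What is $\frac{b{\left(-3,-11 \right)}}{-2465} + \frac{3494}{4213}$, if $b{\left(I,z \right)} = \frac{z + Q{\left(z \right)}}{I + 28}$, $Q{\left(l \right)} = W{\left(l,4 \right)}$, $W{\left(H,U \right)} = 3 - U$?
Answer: $\frac{215368306}{259626125} \approx 0.82953$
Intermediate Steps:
$Q{\left(l \right)} = -1$ ($Q{\left(l \right)} = 3 - 4 = -1$)
$b{\left(I,z \right)} = \frac{-1 + z}{28 + I}$ ($b{\left(I,z \right)} = \frac{z - 1}{I + 28} = \frac{-1 + z}{28 + I}$)
$\frac{b{\left(-3,-11 \right)}}{-2465} + \frac{3494}{4213} = \frac{\frac{1}{28 - 3} \left(-1 - 11\right)}{-2465} + \frac{3494}{4213} = \frac{1}{25} \left(-12\right) \left(- \frac{1}{2465}\right) + 3494 \cdot \frac{1}{4213} = \frac{1}{25} \left(-12\right) \left(- \frac{1}{2465}\right) + \frac{3494}{4213} = \left(- \frac{12}{25}\right) \left(- \frac{1}{2465}\right) + \frac{3494}{4213} = \frac{12}{61625} + \frac{3494}{4213} = \frac{215368306}{259626125}$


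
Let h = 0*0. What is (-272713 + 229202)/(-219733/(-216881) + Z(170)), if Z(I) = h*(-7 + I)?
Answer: -9436709191/219733 ≈ -42946.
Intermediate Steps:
h = 0
Z(I) = 0 (Z(I) = 0*(-7 + I) = 0)
(-272713 + 229202)/(-219733/(-216881) + Z(170)) = (-272713 + 229202)/(-219733/(-216881) + 0) = -43511/(-219733*(-1/216881) + 0) = -43511/(219733/216881 + 0) = -43511/219733/216881 = -43511*216881/219733 = -9436709191/219733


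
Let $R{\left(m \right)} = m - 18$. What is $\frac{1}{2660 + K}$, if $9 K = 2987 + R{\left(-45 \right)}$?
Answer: $\frac{9}{26864} \approx 0.00033502$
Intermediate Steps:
$R{\left(m \right)} = -18 + m$ ($R{\left(m \right)} = m - 18 = -18 + m$)
$K = \frac{2924}{9}$ ($K = \frac{2987 - 63}{9} = \frac{1}{9} \cdot 2924 = \frac{2924}{9} \approx 324.89$)
$\frac{1}{2660 + K} = \frac{1}{2660 + \frac{2924}{9}} = \frac{1}{\frac{26864}{9}} = \frac{9}{26864}$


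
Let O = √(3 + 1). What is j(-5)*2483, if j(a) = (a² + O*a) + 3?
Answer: 44694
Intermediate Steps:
O = 2 (O = √4 = 2)
j(a) = 3 + a² + 2*a (j(a) = (a² + 2*a) + 3 = 3 + a² + 2*a)
j(-5)*2483 = (3 + (-5)² + 2*(-5))*2483 = (3 + 25 - 10)*2483 = 18*2483 = 44694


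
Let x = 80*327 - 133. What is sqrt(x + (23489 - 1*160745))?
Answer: I*sqrt(111229) ≈ 333.51*I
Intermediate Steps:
x = 26027 (x = 26160 - 133 = 26027)
sqrt(x + (23489 - 1*160745)) = sqrt(26027 + (23489 - 1*160745)) = sqrt(26027 + (23489 - 160745)) = sqrt(26027 - 137256) = sqrt(-111229) = I*sqrt(111229)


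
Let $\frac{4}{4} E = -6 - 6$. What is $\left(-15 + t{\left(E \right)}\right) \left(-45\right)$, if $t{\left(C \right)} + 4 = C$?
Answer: $1395$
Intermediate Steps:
$E = -12$ ($E = -6 - 6 = -12$)
$t{\left(C \right)} = -4 + C$
$\left(-15 + t{\left(E \right)}\right) \left(-45\right) = \left(-15 - 16\right) \left(-45\right) = \left(-31\right) \left(-45\right) = 1395$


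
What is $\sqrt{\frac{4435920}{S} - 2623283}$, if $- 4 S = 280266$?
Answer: $\frac{i \sqrt{5723925277747523}}{46711} \approx 1619.7 i$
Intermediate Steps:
$S = - \frac{140133}{2}$ ($S = \left(- \frac{1}{4}\right) 280266 = - \frac{140133}{2} \approx -70067.0$)
$\sqrt{\frac{4435920}{S} - 2623283} = \sqrt{\frac{4435920}{- \frac{140133}{2}} - 2623283} = \sqrt{4435920 \left(- \frac{2}{140133}\right) - 2623283} = \sqrt{- \frac{2957280}{46711} - 2623283} = \sqrt{- \frac{122539129493}{46711}} = \frac{i \sqrt{5723925277747523}}{46711}$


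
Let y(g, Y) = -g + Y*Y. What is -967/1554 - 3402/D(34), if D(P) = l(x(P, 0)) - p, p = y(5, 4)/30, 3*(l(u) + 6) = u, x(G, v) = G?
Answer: -158745323/231546 ≈ -685.59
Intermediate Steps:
y(g, Y) = Y² - g (y(g, Y) = -g + Y² = Y² - g)
l(u) = -6 + u/3
p = 11/30 (p = (4² - 1*5)/30 = (16 - 5)*(1/30) = 11*(1/30) = 11/30 ≈ 0.36667)
D(P) = -191/30 + P/3 (D(P) = (-6 + P/3) - 1*11/30 = (-6 + P/3) - 11/30 = -191/30 + P/3)
-967/1554 - 3402/D(34) = -967/1554 - 3402/(-191/30 + (⅓)*34) = -967*1/1554 - 3402/(-191/30 + 34/3) = -967/1554 - 3402/149/30 = -967/1554 - 3402*30/149 = -967/1554 - 102060/149 = -158745323/231546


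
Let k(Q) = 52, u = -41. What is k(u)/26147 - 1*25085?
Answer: -655897443/26147 ≈ -25085.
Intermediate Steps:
k(u)/26147 - 1*25085 = 52/26147 - 1*25085 = 52*(1/26147) - 25085 = 52/26147 - 25085 = -655897443/26147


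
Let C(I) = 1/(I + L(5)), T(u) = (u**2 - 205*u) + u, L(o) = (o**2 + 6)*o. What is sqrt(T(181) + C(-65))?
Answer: I*sqrt(3746690)/30 ≈ 64.521*I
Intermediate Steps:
L(o) = o*(6 + o**2) (L(o) = (6 + o**2)*o = o*(6 + o**2))
T(u) = u**2 - 204*u
C(I) = 1/(155 + I) (C(I) = 1/(I + 5*(6 + 5**2)) = 1/(I + 5*(6 + 25)) = 1/(I + 5*31) = 1/(I + 155) = 1/(155 + I))
sqrt(T(181) + C(-65)) = sqrt(181*(-204 + 181) + 1/(155 - 65)) = sqrt(181*(-23) + 1/90) = sqrt(-4163 + 1/90) = sqrt(-374669/90) = I*sqrt(3746690)/30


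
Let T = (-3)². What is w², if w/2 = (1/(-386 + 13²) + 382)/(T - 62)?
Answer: 27484997796/132273001 ≈ 207.79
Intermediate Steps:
T = 9
w = -165786/11501 (w = 2*((1/(-386 + 13²) + 382)/(9 - 62)) = 2*((1/(-386 + 169) + 382)/(-53)) = 2*((1/(-217) + 382)*(-1/53)) = 2*((-1/217 + 382)*(-1/53)) = 2*((82893/217)*(-1/53)) = 2*(-82893/11501) = -165786/11501 ≈ -14.415)
w² = (-165786/11501)² = 27484997796/132273001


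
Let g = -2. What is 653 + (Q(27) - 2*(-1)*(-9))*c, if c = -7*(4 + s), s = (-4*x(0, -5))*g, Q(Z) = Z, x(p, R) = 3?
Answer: -1111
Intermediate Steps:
s = 24 (s = -4*3*(-2) = -12*(-2) = 24)
c = -196 (c = -7*(4 + 24) = -7*28 = -196)
653 + (Q(27) - 2*(-1)*(-9))*c = 653 + (27 - 2*(-1)*(-9))*(-196) = 653 + (27 - (-2)*(-9))*(-196) = 653 + (27 - 1*18)*(-196) = 653 + (27 - 18)*(-196) = 653 + 9*(-196) = 653 - 1764 = -1111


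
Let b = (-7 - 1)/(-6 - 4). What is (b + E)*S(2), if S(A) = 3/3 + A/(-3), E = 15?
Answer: 79/15 ≈ 5.2667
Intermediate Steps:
S(A) = 1 - A/3 (S(A) = 3*(1/3) + A*(-1/3) = 1 - A/3)
b = 4/5 (b = -8/(-10) = -8*(-1/10) = 4/5 ≈ 0.80000)
(b + E)*S(2) = (4/5 + 15)*(1 - 1/3*2) = 79*(1 - 2/3)/5 = (79/5)*(1/3) = 79/15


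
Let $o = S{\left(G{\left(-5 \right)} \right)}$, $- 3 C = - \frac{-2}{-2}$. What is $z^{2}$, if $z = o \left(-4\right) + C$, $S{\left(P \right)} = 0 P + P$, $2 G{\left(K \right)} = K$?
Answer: $\frac{961}{9} \approx 106.78$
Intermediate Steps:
$C = \frac{1}{3}$ ($C = - \frac{\left(-1\right) \left(- \frac{2}{-2}\right)}{3} = - \frac{\left(-1\right) \left(\left(-2\right) \left(- \frac{1}{2}\right)\right)}{3} = - \frac{\left(-1\right) 1}{3} = \left(- \frac{1}{3}\right) \left(-1\right) = \frac{1}{3} \approx 0.33333$)
$G{\left(K \right)} = \frac{K}{2}$
$S{\left(P \right)} = P$ ($S{\left(P \right)} = 0 + P = P$)
$o = - \frac{5}{2}$ ($o = \frac{1}{2} \left(-5\right) = - \frac{5}{2} \approx -2.5$)
$z = \frac{31}{3}$ ($z = \left(- \frac{5}{2}\right) \left(-4\right) + \frac{1}{3} = 10 + \frac{1}{3} = \frac{31}{3} \approx 10.333$)
$z^{2} = \left(\frac{31}{3}\right)^{2} = \frac{961}{9}$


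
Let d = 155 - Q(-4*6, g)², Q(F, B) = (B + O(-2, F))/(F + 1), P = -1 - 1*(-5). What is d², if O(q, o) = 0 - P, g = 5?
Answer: 6723016036/279841 ≈ 24024.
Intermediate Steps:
P = 4 (P = -1 + 5 = 4)
O(q, o) = -4 (O(q, o) = 0 - 1*4 = 0 - 4 = -4)
Q(F, B) = (-4 + B)/(1 + F) (Q(F, B) = (B - 4)/(F + 1) = (-4 + B)/(1 + F))
d = 81994/529 (d = 155 - ((-4 + 5)/(1 - 4*6))² = 155 - (1/(1 - 24))² = 155 - (1/(-23))² = 155 - (-1/23*1)² = 155 - (-1/23)² = 155 - 1*1/529 = 155 - 1/529 = 81994/529 ≈ 155.00)
d² = (81994/529)² = 6723016036/279841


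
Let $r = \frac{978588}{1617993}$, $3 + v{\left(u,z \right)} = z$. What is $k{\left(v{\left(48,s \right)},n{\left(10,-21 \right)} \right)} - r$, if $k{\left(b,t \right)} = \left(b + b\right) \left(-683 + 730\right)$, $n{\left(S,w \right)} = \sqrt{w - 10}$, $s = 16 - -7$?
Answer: $\frac{25990156}{13829} \approx 1879.4$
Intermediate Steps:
$s = 23$ ($s = 16 + 7 = 23$)
$v{\left(u,z \right)} = -3 + z$
$r = \frac{8364}{13829}$ ($r = 978588 \cdot \frac{1}{1617993} = \frac{8364}{13829} \approx 0.60482$)
$n{\left(S,w \right)} = \sqrt{-10 + w}$
$k{\left(b,t \right)} = 94 b$ ($k{\left(b,t \right)} = 2 b 47 = 94 b$)
$k{\left(v{\left(48,s \right)},n{\left(10,-21 \right)} \right)} - r = 94 \left(-3 + 23\right) - \frac{8364}{13829} = 94 \cdot 20 - \frac{8364}{13829} = 1880 - \frac{8364}{13829} = \frac{25990156}{13829}$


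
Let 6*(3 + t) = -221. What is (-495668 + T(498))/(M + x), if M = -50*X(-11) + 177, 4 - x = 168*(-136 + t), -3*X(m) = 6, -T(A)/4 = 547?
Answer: -497856/29821 ≈ -16.695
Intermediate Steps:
t = -239/6 (t = -3 + (⅙)*(-221) = -3 - 221/6 = -239/6 ≈ -39.833)
T(A) = -2188 (T(A) = -4*547 = -2188)
X(m) = -2 (X(m) = -⅓*6 = -2)
x = 29544 (x = 4 - 168*(-136 - 239/6) = 4 - 168*(-1055)/6 = 4 - 1*(-29540) = 4 + 29540 = 29544)
M = 277 (M = -50*(-2) + 177 = 100 + 177 = 277)
(-495668 + T(498))/(M + x) = (-495668 - 2188)/(277 + 29544) = -497856/29821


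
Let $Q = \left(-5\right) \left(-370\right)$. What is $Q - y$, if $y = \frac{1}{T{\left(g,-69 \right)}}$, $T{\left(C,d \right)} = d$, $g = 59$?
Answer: $\frac{127651}{69} \approx 1850.0$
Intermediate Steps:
$Q = 1850$
$y = - \frac{1}{69}$ ($y = \frac{1}{-69} = - \frac{1}{69} \approx -0.014493$)
$Q - y = 1850 - - \frac{1}{69} = 1850 + \frac{1}{69} = \frac{127651}{69}$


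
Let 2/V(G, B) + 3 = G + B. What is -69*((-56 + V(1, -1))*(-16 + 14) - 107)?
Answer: -437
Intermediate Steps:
V(G, B) = 2/(-3 + B + G) (V(G, B) = 2/(-3 + (G + B)) = 2/(-3 + (B + G)) = 2/(-3 + B + G))
-69*((-56 + V(1, -1))*(-16 + 14) - 107) = -69*((-56 + 2/(-3 - 1 + 1))*(-16 + 14) - 107) = -69*((-56 + 2/(-3))*(-2) - 107) = -69*((-56 + 2*(-⅓))*(-2) - 107) = -69*((-56 - ⅔)*(-2) - 107) = -69*(-170/3*(-2) - 107) = -69*(340/3 - 107) = -69*19/3 = -437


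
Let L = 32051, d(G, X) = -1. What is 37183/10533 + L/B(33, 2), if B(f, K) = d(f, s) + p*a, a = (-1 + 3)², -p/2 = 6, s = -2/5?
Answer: -335771216/516117 ≈ -650.57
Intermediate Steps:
s = -⅖ (s = -2*⅕ = -⅖ ≈ -0.40000)
p = -12 (p = -2*6 = -12)
a = 4 (a = 2² = 4)
B(f, K) = -49 (B(f, K) = -1 - 12*4 = -1 - 48 = -49)
37183/10533 + L/B(33, 2) = 37183/10533 + 32051/(-49) = 37183*(1/10533) + 32051*(-1/49) = 37183/10533 - 32051/49 = -335771216/516117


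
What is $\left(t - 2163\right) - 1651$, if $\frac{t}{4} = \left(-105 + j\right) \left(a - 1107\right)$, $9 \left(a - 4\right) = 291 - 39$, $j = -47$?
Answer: $649786$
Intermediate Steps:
$a = 32$ ($a = 4 + \frac{291 - 39}{9} = 4 + \frac{1}{9} \cdot 252 = 4 + 28 = 32$)
$t = 653600$ ($t = 4 \left(-105 - 47\right) \left(32 - 1107\right) = 4 \left(\left(-152\right) \left(-1075\right)\right) = 4 \cdot 163400 = 653600$)
$\left(t - 2163\right) - 1651 = \left(653600 - 2163\right) - 1651 = 651437 - 1651 = 649786$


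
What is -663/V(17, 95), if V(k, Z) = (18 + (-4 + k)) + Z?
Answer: -221/42 ≈ -5.2619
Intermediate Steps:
V(k, Z) = 14 + Z + k (V(k, Z) = (14 + k) + Z = 14 + Z + k)
-663/V(17, 95) = -663/(14 + 95 + 17) = -663/126 = -663*1/126 = -221/42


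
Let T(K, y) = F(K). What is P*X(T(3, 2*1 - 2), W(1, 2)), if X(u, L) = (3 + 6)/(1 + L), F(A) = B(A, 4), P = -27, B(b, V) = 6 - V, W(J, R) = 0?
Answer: -243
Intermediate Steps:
F(A) = 2 (F(A) = 6 - 1*4 = 6 - 4 = 2)
T(K, y) = 2
X(u, L) = 9/(1 + L)
P*X(T(3, 2*1 - 2), W(1, 2)) = -243/(1 + 0) = -243/1 = -243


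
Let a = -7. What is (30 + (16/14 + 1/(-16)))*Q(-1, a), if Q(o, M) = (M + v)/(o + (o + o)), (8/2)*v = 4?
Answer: 3481/56 ≈ 62.161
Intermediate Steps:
v = 1 (v = (¼)*4 = 1)
Q(o, M) = (1 + M)/(3*o) (Q(o, M) = (M + 1)/(o + (o + o)) = (1 + M)/(o + 2*o) = (1 + M)/((3*o)) = (1 + M)*(1/(3*o)) = (1 + M)/(3*o))
(30 + (16/14 + 1/(-16)))*Q(-1, a) = (30 + (16/14 + 1/(-16)))*((⅓)*(1 - 7)/(-1)) = (30 + (16*(1/14) + 1*(-1/16)))*((⅓)*(-1)*(-6)) = (30 + (8/7 - 1/16))*2 = (30 + 121/112)*2 = (3481/112)*2 = 3481/56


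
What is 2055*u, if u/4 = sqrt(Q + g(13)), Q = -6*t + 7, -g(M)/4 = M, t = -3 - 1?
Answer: 8220*I*sqrt(21) ≈ 37669.0*I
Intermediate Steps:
t = -4
g(M) = -4*M
Q = 31 (Q = -6*(-4) + 7 = 24 + 7 = 31)
u = 4*I*sqrt(21) (u = 4*sqrt(31 - 4*13) = 4*sqrt(31 - 52) = 4*sqrt(-21) = 4*(I*sqrt(21)) = 4*I*sqrt(21) ≈ 18.33*I)
2055*u = 2055*(4*I*sqrt(21)) = 8220*I*sqrt(21)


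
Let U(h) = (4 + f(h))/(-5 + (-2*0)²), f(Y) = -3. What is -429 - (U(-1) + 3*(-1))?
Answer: -2129/5 ≈ -425.80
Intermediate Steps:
U(h) = -⅕ (U(h) = (4 - 3)/(-5 + (-2*0)²) = 1/(-5 + 0²) = 1/(-5 + 0) = 1/(-5) = 1*(-⅕) = -⅕)
-429 - (U(-1) + 3*(-1)) = -429 - (-⅕ + 3*(-1)) = -429 - (-⅕ - 3) = -429 - 1*(-16/5) = -429 + 16/5 = -2129/5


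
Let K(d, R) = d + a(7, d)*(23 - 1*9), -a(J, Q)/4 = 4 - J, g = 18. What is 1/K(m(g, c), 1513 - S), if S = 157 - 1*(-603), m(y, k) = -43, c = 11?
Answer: 1/125 ≈ 0.0080000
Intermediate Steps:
S = 760 (S = 157 + 603 = 760)
a(J, Q) = -16 + 4*J (a(J, Q) = -4*(4 - J) = -16 + 4*J)
K(d, R) = 168 + d (K(d, R) = d + (-16 + 4*7)*(23 - 1*9) = d + (-16 + 28)*(23 - 9) = d + 12*14 = d + 168 = 168 + d)
1/K(m(g, c), 1513 - S) = 1/(168 - 43) = 1/125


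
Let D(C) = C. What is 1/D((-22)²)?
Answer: 1/484 ≈ 0.0020661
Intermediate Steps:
1/D((-22)²) = 1/((-22)²) = 1/484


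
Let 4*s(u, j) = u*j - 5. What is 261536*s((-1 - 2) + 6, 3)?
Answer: 261536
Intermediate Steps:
s(u, j) = -5/4 + j*u/4 (s(u, j) = (u*j - 5)/4 = (j*u - 5)/4 = (-5 + j*u)/4 = -5/4 + j*u/4)
261536*s((-1 - 2) + 6, 3) = 261536*(-5/4 + (1/4)*3*((-1 - 2) + 6)) = 261536*(-5/4 + (1/4)*3*(-3 + 6)) = 261536*(-5/4 + (1/4)*3*3) = 261536*(-5/4 + 9/4) = 261536*1 = 261536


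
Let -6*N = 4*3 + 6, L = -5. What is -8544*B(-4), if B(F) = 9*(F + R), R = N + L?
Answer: 922752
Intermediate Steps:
N = -3 (N = -(4*3 + 6)/6 = -(12 + 6)/6 = -⅙*18 = -3)
R = -8 (R = -3 - 5 = -8)
B(F) = -72 + 9*F (B(F) = 9*(F - 8) = 9*(-8 + F) = -72 + 9*F)
-8544*B(-4) = -8544*(-72 + 9*(-4)) = -8544*(-72 - 36) = -8544*(-108) = 922752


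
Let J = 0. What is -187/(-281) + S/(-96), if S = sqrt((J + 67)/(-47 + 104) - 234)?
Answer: 187/281 - I*sqrt(756447)/5472 ≈ 0.66548 - 0.15894*I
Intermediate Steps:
S = I*sqrt(756447)/57 (S = sqrt((0 + 67)/(-47 + 104) - 234) = sqrt(67/57 - 234) = sqrt(-13271/57) = I*sqrt(756447)/57 ≈ 15.259*I)
-187/(-281) + S/(-96) = -187/(-281) + (I*sqrt(756447)/57)/(-96) = -187*(-1/281) + (I*sqrt(756447)/57)*(-1/96) = 187/281 - I*sqrt(756447)/5472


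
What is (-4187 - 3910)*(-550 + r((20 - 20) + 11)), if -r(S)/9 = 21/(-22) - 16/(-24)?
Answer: 97512171/22 ≈ 4.4324e+6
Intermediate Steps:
r(S) = 57/22 (r(S) = -9*(21/(-22) - 16/(-24)) = -9*(21*(-1/22) - 16*(-1/24)) = -9*(-21/22 + ⅔) = -9*(-19/66) = 57/22)
(-4187 - 3910)*(-550 + r((20 - 20) + 11)) = (-4187 - 3910)*(-550 + 57/22) = -8097*(-12043/22) = 97512171/22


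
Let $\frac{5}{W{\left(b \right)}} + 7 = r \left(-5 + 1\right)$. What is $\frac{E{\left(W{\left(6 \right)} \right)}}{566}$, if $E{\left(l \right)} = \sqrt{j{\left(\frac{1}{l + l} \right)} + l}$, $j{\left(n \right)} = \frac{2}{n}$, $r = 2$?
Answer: $\frac{i \sqrt{15}}{1698} \approx 0.0022809 i$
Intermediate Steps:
$W{\left(b \right)} = - \frac{1}{3}$ ($W{\left(b \right)} = \frac{5}{-7 + 2 \left(-5 + 1\right)} = \frac{5}{-7 + 2 \left(-4\right)} = \frac{5}{-7 - 8} = \frac{5}{-15} = 5 \left(- \frac{1}{15}\right) = - \frac{1}{3}$)
$E{\left(l \right)} = \sqrt{5} \sqrt{l}$ ($E{\left(l \right)} = \sqrt{\frac{2}{\frac{1}{l + l}} + l} = \sqrt{\frac{2}{\frac{1}{2 l}} + l} = \sqrt{\frac{2}{\frac{1}{2} \frac{1}{l}} + l} = \sqrt{2 \cdot 2 l + l} = \sqrt{4 l + l} = \sqrt{5 l} = \sqrt{5} \sqrt{l}$)
$\frac{E{\left(W{\left(6 \right)} \right)}}{566} = \frac{\sqrt{5} \sqrt{- \frac{1}{3}}}{566} = \sqrt{5} \frac{i \sqrt{3}}{3} \cdot \frac{1}{566} = \frac{i \sqrt{15}}{3} \cdot \frac{1}{566} = \frac{i \sqrt{15}}{1698}$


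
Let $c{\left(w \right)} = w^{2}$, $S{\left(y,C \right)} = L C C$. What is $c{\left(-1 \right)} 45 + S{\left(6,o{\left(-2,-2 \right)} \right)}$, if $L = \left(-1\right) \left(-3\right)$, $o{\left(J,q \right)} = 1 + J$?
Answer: $48$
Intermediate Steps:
$L = 3$
$S{\left(y,C \right)} = 3 C^{2}$ ($S{\left(y,C \right)} = 3 C C = 3 C^{2}$)
$c{\left(-1 \right)} 45 + S{\left(6,o{\left(-2,-2 \right)} \right)} = \left(-1\right)^{2} \cdot 45 + 3 \left(1 - 2\right)^{2} = 1 \cdot 45 + 3 \left(-1\right)^{2} = 45 + 3 \cdot 1 = 45 + 3 = 48$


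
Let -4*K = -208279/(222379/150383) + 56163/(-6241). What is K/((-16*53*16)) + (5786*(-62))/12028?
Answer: -118435059519579101/3653133306777088 ≈ -32.420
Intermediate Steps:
K = 97745362620157/2775734678 (K = -(-208279/(222379/150383) + 56163/(-6241))/4 = -(-208279/(222379*(1/150383)) + 56163*(-1/6241))/4 = -(-208279/222379/150383 - 56163/6241)/4 = -(-208279*150383/222379 - 56163/6241)/4 = -(-31321620857/222379 - 56163/6241)/4 = -1/4*(-195490725240314/1387867339) = 97745362620157/2775734678 ≈ 35214.)
K/((-16*53*16)) + (5786*(-62))/12028 = 97745362620157/(2775734678*((-16*53*16))) + (5786*(-62))/12028 = 97745362620157/(2775734678*((-848*16))) - 358732*1/12028 = (97745362620157/2775734678)/(-13568) - 2893/97 = (97745362620157/2775734678)*(-1/13568) - 2893/97 = -97745362620157/37661168111104 - 2893/97 = -118435059519579101/3653133306777088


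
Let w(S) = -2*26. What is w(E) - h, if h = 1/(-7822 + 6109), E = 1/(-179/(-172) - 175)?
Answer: -89075/1713 ≈ -51.999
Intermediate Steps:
E = -172/29921 (E = 1/(-179*(-1/172) - 175) = 1/(179/172 - 175) = 1/(-29921/172) = -172/29921 ≈ -0.0057485)
h = -1/1713 (h = 1/(-1713) = -1/1713 ≈ -0.00058377)
w(S) = -52
w(E) - h = -52 - 1*(-1/1713) = -52 + 1/1713 = -89075/1713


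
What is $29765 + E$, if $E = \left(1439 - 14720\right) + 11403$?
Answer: $27887$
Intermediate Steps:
$E = -1878$ ($E = -13281 + 11403 = -1878$)
$29765 + E = 29765 - 1878 = 27887$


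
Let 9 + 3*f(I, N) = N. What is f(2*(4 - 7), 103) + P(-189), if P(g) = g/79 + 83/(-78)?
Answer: 57259/2054 ≈ 27.877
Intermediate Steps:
f(I, N) = -3 + N/3
P(g) = -83/78 + g/79 (P(g) = g*(1/79) + 83*(-1/78) = g/79 - 83/78 = -83/78 + g/79)
f(2*(4 - 7), 103) + P(-189) = (-3 + (⅓)*103) + (-83/78 + (1/79)*(-189)) = (-3 + 103/3) + (-83/78 - 189/79) = 94/3 - 21299/6162 = 57259/2054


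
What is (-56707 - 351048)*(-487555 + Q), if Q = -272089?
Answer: 309748639220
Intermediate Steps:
(-56707 - 351048)*(-487555 + Q) = (-56707 - 351048)*(-487555 - 272089) = -407755*(-759644) = 309748639220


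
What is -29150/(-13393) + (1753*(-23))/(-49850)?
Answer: 1993119867/667641050 ≈ 2.9853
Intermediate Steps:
-29150/(-13393) + (1753*(-23))/(-49850) = -29150*(-1/13393) - 40319*(-1/49850) = 29150/13393 + 40319/49850 = 1993119867/667641050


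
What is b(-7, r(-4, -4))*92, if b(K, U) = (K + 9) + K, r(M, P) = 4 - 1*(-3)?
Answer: -460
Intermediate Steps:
r(M, P) = 7 (r(M, P) = 4 + 3 = 7)
b(K, U) = 9 + 2*K (b(K, U) = (9 + K) + K = 9 + 2*K)
b(-7, r(-4, -4))*92 = (9 + 2*(-7))*92 = (9 - 14)*92 = -5*92 = -460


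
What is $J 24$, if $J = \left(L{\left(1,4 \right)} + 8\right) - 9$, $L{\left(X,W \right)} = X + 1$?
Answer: $24$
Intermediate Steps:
$L{\left(X,W \right)} = 1 + X$
$J = 1$ ($J = \left(\left(1 + 1\right) + 8\right) - 9 = \left(2 + 8\right) - 9 = 10 - 9 = 1$)
$J 24 = 1 \cdot 24 = 24$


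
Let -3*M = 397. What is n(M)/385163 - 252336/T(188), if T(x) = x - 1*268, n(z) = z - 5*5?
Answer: 18223214659/5777445 ≈ 3154.2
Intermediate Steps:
M = -397/3 (M = -⅓*397 = -397/3 ≈ -132.33)
n(z) = -25 + z (n(z) = z - 25 = -25 + z)
T(x) = -268 + x (T(x) = x - 268 = -268 + x)
n(M)/385163 - 252336/T(188) = (-25 - 397/3)/385163 - 252336/(-268 + 188) = -472/3*1/385163 - 252336/(-80) = -472/1155489 - 252336*(-1/80) = -472/1155489 + 15771/5 = 18223214659/5777445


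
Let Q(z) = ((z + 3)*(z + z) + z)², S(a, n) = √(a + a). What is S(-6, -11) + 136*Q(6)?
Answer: 1767456 + 2*I*√3 ≈ 1.7675e+6 + 3.4641*I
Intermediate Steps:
S(a, n) = √2*√a (S(a, n) = √(2*a) = √2*√a)
Q(z) = (z + 2*z*(3 + z))² (Q(z) = ((3 + z)*(2*z) + z)² = (2*z*(3 + z) + z)² = (z + 2*z*(3 + z))²)
S(-6, -11) + 136*Q(6) = √2*√(-6) + 136*(6²*(7 + 2*6)²) = √2*(I*√6) + 136*(36*(7 + 12)²) = 2*I*√3 + 136*(36*19²) = 2*I*√3 + 136*(36*361) = 2*I*√3 + 136*12996 = 2*I*√3 + 1767456 = 1767456 + 2*I*√3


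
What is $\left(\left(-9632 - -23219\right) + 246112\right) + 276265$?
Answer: $535964$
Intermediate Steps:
$\left(\left(-9632 - -23219\right) + 246112\right) + 276265 = \left(\left(-9632 + 23219\right) + 246112\right) + 276265 = \left(13587 + 246112\right) + 276265 = 259699 + 276265 = 535964$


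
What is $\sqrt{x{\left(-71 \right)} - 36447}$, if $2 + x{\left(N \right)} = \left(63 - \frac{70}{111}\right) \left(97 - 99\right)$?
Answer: $\frac{i \sqrt{450625035}}{111} \approx 191.24 i$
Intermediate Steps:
$x{\left(N \right)} = - \frac{14068}{111}$ ($x{\left(N \right)} = -2 + \left(63 - \frac{70}{111}\right) \left(97 - 99\right) = -2 + \left(63 - \frac{70}{111}\right) \left(-2\right) = -2 + \frac{6923}{111} \left(-2\right) = -2 - \frac{13846}{111} = - \frac{14068}{111}$)
$\sqrt{x{\left(-71 \right)} - 36447} = \sqrt{- \frac{14068}{111} - 36447} = \sqrt{- \frac{4059685}{111}} = \frac{i \sqrt{450625035}}{111}$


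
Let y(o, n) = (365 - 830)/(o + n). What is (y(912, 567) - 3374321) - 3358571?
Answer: -3319315911/493 ≈ -6.7329e+6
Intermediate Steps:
y(o, n) = -465/(n + o)
(y(912, 567) - 3374321) - 3358571 = (-465/(567 + 912) - 3374321) - 3358571 = (-465/1479 - 3374321) - 3358571 = (-465*1/1479 - 3374321) - 3358571 = (-155/493 - 3374321) - 3358571 = -1663540408/493 - 3358571 = -3319315911/493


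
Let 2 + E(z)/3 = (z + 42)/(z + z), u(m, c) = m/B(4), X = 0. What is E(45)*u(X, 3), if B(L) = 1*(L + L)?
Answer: 0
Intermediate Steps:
B(L) = 2*L (B(L) = 1*(2*L) = 2*L)
u(m, c) = m/8 (u(m, c) = m/((2*4)) = m/8)
E(z) = -6 + 3*(42 + z)/(2*z) (E(z) = -6 + 3*((z + 42)/(z + z)) = -6 + 3*((42 + z)/((2*z))) = -6 + 3*((42 + z)*(1/(2*z))) = -6 + 3*((42 + z)/(2*z)) = -6 + 3*(42 + z)/(2*z))
E(45)*u(X, 3) = (-9/2 + 63/45)*((⅛)*0) = (-9/2 + 63*(1/45))*0 = (-9/2 + 7/5)*0 = -31/10*0 = 0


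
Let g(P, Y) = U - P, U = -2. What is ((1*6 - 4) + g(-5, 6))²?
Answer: 25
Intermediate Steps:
g(P, Y) = -2 - P
((1*6 - 4) + g(-5, 6))² = ((1*6 - 4) + (-2 - 1*(-5)))² = ((6 - 4) + (-2 + 5))² = (2 + 3)² = 5² = 25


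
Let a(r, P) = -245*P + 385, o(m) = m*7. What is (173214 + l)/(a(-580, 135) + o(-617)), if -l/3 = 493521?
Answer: 1307349/37009 ≈ 35.325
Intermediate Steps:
o(m) = 7*m
a(r, P) = 385 - 245*P
l = -1480563 (l = -3*493521 = -1480563)
(173214 + l)/(a(-580, 135) + o(-617)) = (173214 - 1480563)/((385 - 245*135) + 7*(-617)) = -1307349/((385 - 33075) - 4319) = -1307349/(-32690 - 4319) = -1307349/(-37009) = -1307349*(-1/37009) = 1307349/37009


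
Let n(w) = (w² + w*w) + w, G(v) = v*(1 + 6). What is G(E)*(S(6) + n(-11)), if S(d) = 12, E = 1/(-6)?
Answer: -567/2 ≈ -283.50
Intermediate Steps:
E = -⅙ (E = 1*(-⅙) = -⅙ ≈ -0.16667)
G(v) = 7*v (G(v) = v*7 = 7*v)
n(w) = w + 2*w² (n(w) = (w² + w²) + w = 2*w² + w = w + 2*w²)
G(E)*(S(6) + n(-11)) = (7*(-⅙))*(12 - 11*(1 + 2*(-11))) = -7*(12 - 11*(1 - 22))/6 = -7*(12 - 11*(-21))/6 = -7*(12 + 231)/6 = -7/6*243 = -567/2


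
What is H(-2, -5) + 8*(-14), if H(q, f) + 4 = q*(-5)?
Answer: -106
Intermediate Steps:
H(q, f) = -4 - 5*q (H(q, f) = -4 + q*(-5) = -4 - 5*q)
H(-2, -5) + 8*(-14) = (-4 - 5*(-2)) + 8*(-14) = (-4 + 10) - 112 = 6 - 112 = -106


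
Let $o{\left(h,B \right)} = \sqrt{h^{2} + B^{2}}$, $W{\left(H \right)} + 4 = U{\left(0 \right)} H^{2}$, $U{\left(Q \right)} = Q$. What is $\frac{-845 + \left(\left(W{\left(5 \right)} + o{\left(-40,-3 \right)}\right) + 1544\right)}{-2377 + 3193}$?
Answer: $\frac{695}{816} + \frac{\sqrt{1609}}{816} \approx 0.90087$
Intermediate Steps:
$W{\left(H \right)} = -4$ ($W{\left(H \right)} = -4 + 0 H^{2} = -4 + 0 = -4$)
$o{\left(h,B \right)} = \sqrt{B^{2} + h^{2}}$
$\frac{-845 + \left(\left(W{\left(5 \right)} + o{\left(-40,-3 \right)}\right) + 1544\right)}{-2377 + 3193} = \frac{-845 + \left(\left(-4 + \sqrt{\left(-3\right)^{2} + \left(-40\right)^{2}}\right) + 1544\right)}{-2377 + 3193} = \frac{-845 + \left(\left(-4 + \sqrt{9 + 1600}\right) + 1544\right)}{816} = \left(-845 + \left(\left(-4 + \sqrt{1609}\right) + 1544\right)\right) \frac{1}{816} = \left(-845 + \left(1540 + \sqrt{1609}\right)\right) \frac{1}{816} = \left(695 + \sqrt{1609}\right) \frac{1}{816} = \frac{695}{816} + \frac{\sqrt{1609}}{816}$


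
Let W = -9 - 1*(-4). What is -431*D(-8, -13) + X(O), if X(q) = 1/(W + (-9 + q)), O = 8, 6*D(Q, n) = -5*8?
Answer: 17239/6 ≈ 2873.2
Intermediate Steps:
D(Q, n) = -20/3 (D(Q, n) = (-5*8)/6 = (1/6)*(-40) = -20/3)
W = -5 (W = -9 + 4 = -5)
X(q) = 1/(-14 + q) (X(q) = 1/(-5 + (-9 + q)) = 1/(-14 + q))
-431*D(-8, -13) + X(O) = -431*(-20/3) + 1/(-14 + 8) = 8620/3 + 1/(-6) = 8620/3 - 1/6 = 17239/6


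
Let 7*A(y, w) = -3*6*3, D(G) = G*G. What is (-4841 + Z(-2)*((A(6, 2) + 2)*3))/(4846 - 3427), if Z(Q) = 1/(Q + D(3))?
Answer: -237329/69531 ≈ -3.4133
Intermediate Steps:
D(G) = G**2
A(y, w) = -54/7 (A(y, w) = (-3*6*3)/7 = (-18*3)/7 = (1/7)*(-54) = -54/7)
Z(Q) = 1/(9 + Q) (Z(Q) = 1/(Q + 3**2) = 1/(Q + 9) = 1/(9 + Q))
(-4841 + Z(-2)*((A(6, 2) + 2)*3))/(4846 - 3427) = (-4841 + ((-54/7 + 2)*3)/(9 - 2))/(4846 - 3427) = (-4841 + (-40/7*3)/7)/1419 = (-4841 + (1/7)*(-120/7))*(1/1419) = (-4841 - 120/49)*(1/1419) = -237329/49*1/1419 = -237329/69531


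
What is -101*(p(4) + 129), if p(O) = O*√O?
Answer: -13837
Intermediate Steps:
p(O) = O^(3/2)
-101*(p(4) + 129) = -101*(4^(3/2) + 129) = -101*(8 + 129) = -101*137 = -13837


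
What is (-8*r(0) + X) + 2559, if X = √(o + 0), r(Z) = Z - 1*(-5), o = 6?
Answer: 2519 + √6 ≈ 2521.4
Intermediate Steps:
r(Z) = 5 + Z (r(Z) = Z + 5 = 5 + Z)
X = √6 (X = √(6 + 0) = √6 ≈ 2.4495)
(-8*r(0) + X) + 2559 = (-8*(5 + 0) + √6) + 2559 = (-8*5 + √6) + 2559 = (-40 + √6) + 2559 = 2519 + √6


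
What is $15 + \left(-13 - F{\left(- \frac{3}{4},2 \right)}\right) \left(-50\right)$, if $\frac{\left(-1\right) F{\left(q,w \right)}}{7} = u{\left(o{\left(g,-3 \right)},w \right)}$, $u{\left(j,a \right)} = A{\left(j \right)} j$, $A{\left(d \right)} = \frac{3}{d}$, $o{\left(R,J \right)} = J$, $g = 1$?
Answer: $-385$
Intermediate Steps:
$u{\left(j,a \right)} = 3$ ($u{\left(j,a \right)} = \frac{3}{j} j = 3$)
$F{\left(q,w \right)} = -21$ ($F{\left(q,w \right)} = \left(-7\right) 3 = -21$)
$15 + \left(-13 - F{\left(- \frac{3}{4},2 \right)}\right) \left(-50\right) = 15 + \left(-13 - -21\right) \left(-50\right) = 15 + \left(-13 + 21\right) \left(-50\right) = 15 + 8 \left(-50\right) = 15 - 400 = -385$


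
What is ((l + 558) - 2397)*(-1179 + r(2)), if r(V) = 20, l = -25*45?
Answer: 3435276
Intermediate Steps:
l = -1125
((l + 558) - 2397)*(-1179 + r(2)) = ((-1125 + 558) - 2397)*(-1179 + 20) = (-567 - 2397)*(-1159) = -2964*(-1159) = 3435276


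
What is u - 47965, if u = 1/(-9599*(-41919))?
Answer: -19300179771164/402380481 ≈ -47965.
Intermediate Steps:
u = 1/402380481 (u = -1/9599*(-1/41919) = 1/402380481 ≈ 2.4852e-9)
u - 47965 = 1/402380481 - 47965 = -19300179771164/402380481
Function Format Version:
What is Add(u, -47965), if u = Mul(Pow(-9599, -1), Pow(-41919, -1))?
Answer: Rational(-19300179771164, 402380481) ≈ -47965.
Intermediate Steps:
u = Rational(1, 402380481) (u = Mul(Rational(-1, 9599), Rational(-1, 41919)) = Rational(1, 402380481) ≈ 2.4852e-9)
Add(u, -47965) = Add(Rational(1, 402380481), -47965) = Rational(-19300179771164, 402380481)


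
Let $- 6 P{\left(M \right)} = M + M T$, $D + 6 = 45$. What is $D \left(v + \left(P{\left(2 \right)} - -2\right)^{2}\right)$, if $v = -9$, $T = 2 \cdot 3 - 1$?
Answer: $-351$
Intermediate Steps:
$T = 5$ ($T = 6 - 1 = 5$)
$D = 39$ ($D = -6 + 45 = 39$)
$P{\left(M \right)} = - M$ ($P{\left(M \right)} = - \frac{M + M 5}{6} = - \frac{M + 5 M}{6} = - \frac{6 M}{6} = - M$)
$D \left(v + \left(P{\left(2 \right)} - -2\right)^{2}\right) = 39 \left(-9 + \left(\left(-1\right) 2 - -2\right)^{2}\right) = 39 \left(-9 + \left(-2 + 2\right)^{2}\right) = 39 \left(-9 + 0^{2}\right) = 39 \left(-9 + 0\right) = 39 \left(-9\right) = -351$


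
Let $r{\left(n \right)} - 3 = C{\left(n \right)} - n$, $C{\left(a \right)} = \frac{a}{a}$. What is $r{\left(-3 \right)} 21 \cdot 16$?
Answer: $2352$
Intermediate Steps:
$C{\left(a \right)} = 1$
$r{\left(n \right)} = 4 - n$ ($r{\left(n \right)} = 3 - \left(-1 + n\right) = 4 - n$)
$r{\left(-3 \right)} 21 \cdot 16 = \left(4 - -3\right) 21 \cdot 16 = \left(4 + 3\right) 21 \cdot 16 = 7 \cdot 21 \cdot 16 = 147 \cdot 16 = 2352$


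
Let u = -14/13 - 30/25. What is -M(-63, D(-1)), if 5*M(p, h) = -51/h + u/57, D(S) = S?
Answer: -188807/18525 ≈ -10.192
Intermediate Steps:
u = -148/65 (u = -14*1/13 - 30*1/25 = -14/13 - 6/5 = -148/65 ≈ -2.2769)
M(p, h) = -148/18525 - 51/(5*h) (M(p, h) = (-51/h - 148/65/57)/5 = (-51/h - 148/65*1/57)/5 = (-51/h - 148/3705)/5 = (-148/3705 - 51/h)/5 = -148/18525 - 51/(5*h))
-M(-63, D(-1)) = -(-188955 - 148*(-1))/(18525*(-1)) = -(-1)*(-188955 + 148)/18525 = -(-1)*(-188807)/18525 = -1*188807/18525 = -188807/18525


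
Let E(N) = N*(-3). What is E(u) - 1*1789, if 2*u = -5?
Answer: -3563/2 ≈ -1781.5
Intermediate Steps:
u = -5/2 (u = (½)*(-5) = -5/2 ≈ -2.5000)
E(N) = -3*N
E(u) - 1*1789 = -3*(-5/2) - 1*1789 = 15/2 - 1789 = -3563/2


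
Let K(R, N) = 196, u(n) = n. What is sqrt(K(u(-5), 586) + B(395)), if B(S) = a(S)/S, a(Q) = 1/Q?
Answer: sqrt(30580901)/395 ≈ 14.000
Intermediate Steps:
B(S) = S**(-2) (B(S) = 1/(S*S) = S**(-2))
sqrt(K(u(-5), 586) + B(395)) = sqrt(196 + 395**(-2)) = sqrt(196 + 1/156025) = sqrt(30580901/156025) = sqrt(30580901)/395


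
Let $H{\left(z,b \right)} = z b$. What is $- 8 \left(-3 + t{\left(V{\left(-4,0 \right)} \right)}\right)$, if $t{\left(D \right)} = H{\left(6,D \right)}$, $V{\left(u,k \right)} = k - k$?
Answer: $24$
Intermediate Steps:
$V{\left(u,k \right)} = 0$
$H{\left(z,b \right)} = b z$
$t{\left(D \right)} = 6 D$ ($t{\left(D \right)} = D 6 = 6 D$)
$- 8 \left(-3 + t{\left(V{\left(-4,0 \right)} \right)}\right) = - 8 \left(-3 + 6 \cdot 0\right) = - 8 \left(-3 + 0\right) = \left(-8\right) \left(-3\right) = 24$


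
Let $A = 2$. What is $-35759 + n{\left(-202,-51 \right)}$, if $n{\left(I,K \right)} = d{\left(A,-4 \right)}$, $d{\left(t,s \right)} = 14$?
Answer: $-35745$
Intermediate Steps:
$n{\left(I,K \right)} = 14$
$-35759 + n{\left(-202,-51 \right)} = -35759 + 14 = -35745$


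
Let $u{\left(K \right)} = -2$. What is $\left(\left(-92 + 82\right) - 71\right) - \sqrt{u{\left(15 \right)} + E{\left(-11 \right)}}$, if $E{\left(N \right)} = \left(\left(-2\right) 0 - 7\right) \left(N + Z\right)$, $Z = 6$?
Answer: $-81 - \sqrt{33} \approx -86.745$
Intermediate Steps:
$E{\left(N \right)} = -42 - 7 N$ ($E{\left(N \right)} = \left(\left(-2\right) 0 - 7\right) \left(N + 6\right) = \left(0 - 7\right) \left(6 + N\right) = - 7 \left(6 + N\right) = -42 - 7 N$)
$\left(\left(-92 + 82\right) - 71\right) - \sqrt{u{\left(15 \right)} + E{\left(-11 \right)}} = \left(\left(-92 + 82\right) - 71\right) - \sqrt{-2 - -35} = \left(-10 - 71\right) - \sqrt{-2 + \left(-42 + 77\right)} = -81 - \sqrt{-2 + 35} = -81 - \sqrt{33}$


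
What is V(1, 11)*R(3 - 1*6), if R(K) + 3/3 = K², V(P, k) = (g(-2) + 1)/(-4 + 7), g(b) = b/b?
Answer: 16/3 ≈ 5.3333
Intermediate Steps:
g(b) = 1
V(P, k) = ⅔ (V(P, k) = (1 + 1)/(-4 + 7) = 2/3 = 2*(⅓) = ⅔)
R(K) = -1 + K²
V(1, 11)*R(3 - 1*6) = 2*(-1 + (3 - 1*6)²)/3 = 2*(-1 + (3 - 6)²)/3 = 2*(-1 + (-3)²)/3 = 2*(-1 + 9)/3 = (⅔)*8 = 16/3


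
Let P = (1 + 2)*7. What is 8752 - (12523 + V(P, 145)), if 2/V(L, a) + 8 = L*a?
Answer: -11452529/3037 ≈ -3771.0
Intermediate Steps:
P = 21 (P = 3*7 = 21)
V(L, a) = 2/(-8 + L*a)
8752 - (12523 + V(P, 145)) = 8752 - (12523 + 2/(-8 + 21*145)) = 8752 - (12523 + 2/(-8 + 3045)) = 8752 - (12523 + 2/3037) = 8752 - 1*38032353/3037 = 8752 - 38032353/3037 = -11452529/3037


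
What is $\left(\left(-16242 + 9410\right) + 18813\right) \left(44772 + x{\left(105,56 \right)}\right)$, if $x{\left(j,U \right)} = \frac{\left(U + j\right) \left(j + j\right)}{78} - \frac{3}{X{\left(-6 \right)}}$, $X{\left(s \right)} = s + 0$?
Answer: $\frac{14081928255}{26} \approx 5.4161 \cdot 10^{8}$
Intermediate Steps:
$X{\left(s \right)} = s$
$x{\left(j,U \right)} = \frac{1}{2} + \frac{j \left(U + j\right)}{39}$ ($x{\left(j,U \right)} = \frac{\left(U + j\right) \left(j + j\right)}{78} - \frac{3}{-6} = \left(U + j\right) 2 j \frac{1}{78} - - \frac{1}{2} = 2 j \left(U + j\right) \frac{1}{78} + \frac{1}{2} = \frac{j \left(U + j\right)}{39} + \frac{1}{2} = \frac{1}{2} + \frac{j \left(U + j\right)}{39}$)
$\left(\left(-16242 + 9410\right) + 18813\right) \left(44772 + x{\left(105,56 \right)}\right) = \left(\left(-16242 + 9410\right) + 18813\right) \left(44772 + \left(\frac{1}{2} + \frac{105^{2}}{39} + \frac{1}{39} \cdot 56 \cdot 105\right)\right) = \left(-6832 + 18813\right) \left(44772 + \left(\frac{1}{2} + \frac{1}{39} \cdot 11025 + \frac{1960}{13}\right)\right) = 11981 \left(44772 + \left(\frac{1}{2} + \frac{3675}{13} + \frac{1960}{13}\right)\right) = 11981 \left(44772 + \frac{11283}{26}\right) = 11981 \cdot \frac{1175355}{26} = \frac{14081928255}{26}$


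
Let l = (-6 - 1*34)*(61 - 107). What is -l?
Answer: -1840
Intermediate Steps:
l = 1840 (l = (-6 - 34)*(-46) = -40*(-46) = 1840)
-l = -1*1840 = -1840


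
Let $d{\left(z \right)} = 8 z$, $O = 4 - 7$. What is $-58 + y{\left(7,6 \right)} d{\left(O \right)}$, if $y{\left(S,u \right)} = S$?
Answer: $-226$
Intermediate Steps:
$O = -3$ ($O = 4 - 7 = -3$)
$-58 + y{\left(7,6 \right)} d{\left(O \right)} = -58 + 7 \cdot 8 \left(-3\right) = -58 + 7 \left(-24\right) = -58 - 168 = -226$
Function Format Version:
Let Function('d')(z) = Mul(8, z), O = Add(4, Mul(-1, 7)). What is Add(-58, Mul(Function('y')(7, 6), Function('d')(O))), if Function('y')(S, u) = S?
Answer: -226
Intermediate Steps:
O = -3 (O = Add(4, -7) = -3)
Add(-58, Mul(Function('y')(7, 6), Function('d')(O))) = Add(-58, Mul(7, Mul(8, -3))) = Add(-58, Mul(7, -24)) = Add(-58, -168) = -226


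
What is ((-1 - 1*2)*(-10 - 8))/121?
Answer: 54/121 ≈ 0.44628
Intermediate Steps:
((-1 - 1*2)*(-10 - 8))/121 = ((-1 - 2)*(-18))*(1/121) = -3*(-18)*(1/121) = 54*(1/121) = 54/121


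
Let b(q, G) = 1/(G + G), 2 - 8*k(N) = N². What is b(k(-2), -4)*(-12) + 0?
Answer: 3/2 ≈ 1.5000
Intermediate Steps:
k(N) = ¼ - N²/8
b(q, G) = 1/(2*G)
b(k(-2), -4)*(-12) + 0 = ((½)/(-4))*(-12) + 0 = ((½)*(-¼))*(-12) + 0 = -⅛*(-12) + 0 = 3/2 + 0 = 3/2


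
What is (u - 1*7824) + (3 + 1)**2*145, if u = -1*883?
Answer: -6387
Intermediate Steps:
u = -883
(u - 1*7824) + (3 + 1)**2*145 = (-883 - 1*7824) + (3 + 1)**2*145 = (-883 - 7824) + 4**2*145 = -8707 + 16*145 = -8707 + 2320 = -6387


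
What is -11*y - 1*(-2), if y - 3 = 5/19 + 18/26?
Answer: -10253/247 ≈ -41.510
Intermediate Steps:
y = 977/247 (y = 3 + (5/19 + 18/26) = 3 + (5*(1/19) + 18*(1/26)) = 3 + (5/19 + 9/13) = 3 + 236/247 = 977/247 ≈ 3.9555)
-11*y - 1*(-2) = -11*977/247 - 1*(-2) = -10747/247 + 2 = -10253/247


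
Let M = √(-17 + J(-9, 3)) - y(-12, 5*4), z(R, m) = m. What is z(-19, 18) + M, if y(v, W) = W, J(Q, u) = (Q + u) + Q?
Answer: -2 + 4*I*√2 ≈ -2.0 + 5.6569*I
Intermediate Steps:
J(Q, u) = u + 2*Q
M = -20 + 4*I*√2 (M = √(-17 + (3 + 2*(-9))) - 5*4 = √(-17 + (3 - 18)) - 1*20 = √(-17 - 15) - 20 = √(-32) - 20 = 4*I*√2 - 20 = -20 + 4*I*√2 ≈ -20.0 + 5.6569*I)
z(-19, 18) + M = 18 + (-20 + 4*I*√2) = -2 + 4*I*√2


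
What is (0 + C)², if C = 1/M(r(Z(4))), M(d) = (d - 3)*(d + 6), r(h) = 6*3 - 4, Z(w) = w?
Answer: 1/48400 ≈ 2.0661e-5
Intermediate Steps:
r(h) = 14 (r(h) = 18 - 4 = 14)
M(d) = (-3 + d)*(6 + d)
C = 1/220 (C = 1/(-18 + 14² + 3*14) = 1/(-18 + 196 + 42) = 1/220 ≈ 0.0045455)
(0 + C)² = (0 + 1/220)² = (1/220)² = 1/48400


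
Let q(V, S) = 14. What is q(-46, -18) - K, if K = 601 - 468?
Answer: -119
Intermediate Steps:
K = 133
q(-46, -18) - K = 14 - 1*133 = 14 - 133 = -119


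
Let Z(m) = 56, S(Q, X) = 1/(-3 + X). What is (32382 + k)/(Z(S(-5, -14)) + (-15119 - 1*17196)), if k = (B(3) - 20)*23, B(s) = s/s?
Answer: -31945/32259 ≈ -0.99027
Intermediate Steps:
B(s) = 1
k = -437 (k = (1 - 20)*23 = -19*23 = -437)
(32382 + k)/(Z(S(-5, -14)) + (-15119 - 1*17196)) = (32382 - 437)/(56 + (-15119 - 1*17196)) = 31945/(56 + (-15119 - 17196)) = 31945/(56 - 32315) = 31945/(-32259) = 31945*(-1/32259) = -31945/32259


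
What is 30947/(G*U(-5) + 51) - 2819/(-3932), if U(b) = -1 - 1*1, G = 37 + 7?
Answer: -121579301/145484 ≈ -835.69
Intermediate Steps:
G = 44
U(b) = -2 (U(b) = -1 - 1 = -2)
30947/(G*U(-5) + 51) - 2819/(-3932) = 30947/(44*(-2) + 51) - 2819/(-3932) = 30947/(-88 + 51) - 2819*(-1/3932) = 30947/(-37) + 2819/3932 = 30947*(-1/37) + 2819/3932 = -30947/37 + 2819/3932 = -121579301/145484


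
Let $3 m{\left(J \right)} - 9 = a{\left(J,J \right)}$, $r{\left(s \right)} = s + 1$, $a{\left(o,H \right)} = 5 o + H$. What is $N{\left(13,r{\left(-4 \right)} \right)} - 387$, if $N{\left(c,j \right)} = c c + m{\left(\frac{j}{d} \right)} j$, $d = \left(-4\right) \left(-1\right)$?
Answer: $- \frac{445}{2} \approx -222.5$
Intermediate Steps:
$a{\left(o,H \right)} = H + 5 o$
$r{\left(s \right)} = 1 + s$
$d = 4$
$m{\left(J \right)} = 3 + 2 J$ ($m{\left(J \right)} = 3 + \frac{J + 5 J}{3} = 3 + \frac{6 J}{3} = 3 + 2 J$)
$N{\left(c,j \right)} = c^{2} + j \left(3 + \frac{j}{2}\right)$ ($N{\left(c,j \right)} = c c + \left(3 + 2 \frac{j}{4}\right) j = c^{2} + \left(3 + 2 j \frac{1}{4}\right) j = c^{2} + \left(3 + 2 \frac{j}{4}\right) j = c^{2} + \left(3 + \frac{j}{2}\right) j = c^{2} + j \left(3 + \frac{j}{2}\right)$)
$N{\left(13,r{\left(-4 \right)} \right)} - 387 = \left(13^{2} + \frac{\left(1 - 4\right) \left(6 + \left(1 - 4\right)\right)}{2}\right) - 387 = \left(169 + \frac{1}{2} \left(-3\right) \left(6 - 3\right)\right) - 387 = \left(169 + \frac{1}{2} \left(-3\right) 3\right) - 387 = \left(169 - \frac{9}{2}\right) - 387 = \frac{329}{2} - 387 = - \frac{445}{2}$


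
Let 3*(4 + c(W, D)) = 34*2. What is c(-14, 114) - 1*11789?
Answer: -35311/3 ≈ -11770.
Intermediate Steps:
c(W, D) = 56/3 (c(W, D) = -4 + (34*2)/3 = -4 + (⅓)*68 = -4 + 68/3 = 56/3)
c(-14, 114) - 1*11789 = 56/3 - 1*11789 = 56/3 - 11789 = -35311/3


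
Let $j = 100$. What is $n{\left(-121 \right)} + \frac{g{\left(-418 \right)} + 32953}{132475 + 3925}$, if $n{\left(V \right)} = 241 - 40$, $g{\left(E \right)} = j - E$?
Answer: $\frac{27449871}{136400} \approx 201.25$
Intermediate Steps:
$g{\left(E \right)} = 100 - E$
$n{\left(V \right)} = 201$
$n{\left(-121 \right)} + \frac{g{\left(-418 \right)} + 32953}{132475 + 3925} = 201 + \frac{\left(100 - -418\right) + 32953}{132475 + 3925} = 201 + \frac{\left(100 + 418\right) + 32953}{136400} = 201 + \left(518 + 32953\right) \frac{1}{136400} = 201 + 33471 \cdot \frac{1}{136400} = 201 + \frac{33471}{136400} = \frac{27449871}{136400}$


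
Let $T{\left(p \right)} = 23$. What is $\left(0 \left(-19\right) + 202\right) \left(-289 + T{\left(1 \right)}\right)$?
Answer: $-53732$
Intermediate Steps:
$\left(0 \left(-19\right) + 202\right) \left(-289 + T{\left(1 \right)}\right) = \left(0 \left(-19\right) + 202\right) \left(-289 + 23\right) = \left(0 + 202\right) \left(-266\right) = 202 \left(-266\right) = -53732$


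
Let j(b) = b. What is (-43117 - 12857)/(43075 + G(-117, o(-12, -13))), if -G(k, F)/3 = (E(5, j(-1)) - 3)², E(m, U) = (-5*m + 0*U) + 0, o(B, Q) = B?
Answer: -55974/40723 ≈ -1.3745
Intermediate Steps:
E(m, U) = -5*m (E(m, U) = (-5*m + 0) + 0 = -5*m + 0 = -5*m)
G(k, F) = -2352 (G(k, F) = -3*(-5*5 - 3)² = -3*(-25 - 3)² = -3*(-28)² = -3*784 = -2352)
(-43117 - 12857)/(43075 + G(-117, o(-12, -13))) = (-43117 - 12857)/(43075 - 2352) = -55974/40723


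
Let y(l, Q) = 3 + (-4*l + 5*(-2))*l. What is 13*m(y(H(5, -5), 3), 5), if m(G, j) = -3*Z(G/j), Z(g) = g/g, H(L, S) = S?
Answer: -39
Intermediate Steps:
Z(g) = 1
y(l, Q) = 3 + l*(-10 - 4*l) (y(l, Q) = 3 + (-4*l - 10)*l = 3 + (-10 - 4*l)*l = 3 + l*(-10 - 4*l))
m(G, j) = -3 (m(G, j) = -3*1 = -3)
13*m(y(H(5, -5), 3), 5) = 13*(-3) = -39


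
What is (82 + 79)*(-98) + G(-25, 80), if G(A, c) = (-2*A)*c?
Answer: -11778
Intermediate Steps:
G(A, c) = -2*A*c
(82 + 79)*(-98) + G(-25, 80) = (82 + 79)*(-98) - 2*(-25)*80 = 161*(-98) + 4000 = -15778 + 4000 = -11778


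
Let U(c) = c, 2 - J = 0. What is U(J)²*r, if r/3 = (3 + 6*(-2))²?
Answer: 972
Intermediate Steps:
J = 2 (J = 2 - 1*0 = 2 + 0 = 2)
r = 243 (r = 3*(3 + 6*(-2))² = 3*(3 - 12)² = 3*(-9)² = 3*81 = 243)
U(J)²*r = 2²*243 = 4*243 = 972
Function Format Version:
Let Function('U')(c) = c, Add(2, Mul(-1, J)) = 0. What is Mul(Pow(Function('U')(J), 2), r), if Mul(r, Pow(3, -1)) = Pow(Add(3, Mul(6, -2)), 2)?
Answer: 972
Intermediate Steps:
J = 2 (J = Add(2, Mul(-1, 0)) = Add(2, 0) = 2)
r = 243 (r = Mul(3, Pow(Add(3, Mul(6, -2)), 2)) = Mul(3, Pow(Add(3, -12), 2)) = Mul(3, Pow(-9, 2)) = Mul(3, 81) = 243)
Mul(Pow(Function('U')(J), 2), r) = Mul(Pow(2, 2), 243) = Mul(4, 243) = 972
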